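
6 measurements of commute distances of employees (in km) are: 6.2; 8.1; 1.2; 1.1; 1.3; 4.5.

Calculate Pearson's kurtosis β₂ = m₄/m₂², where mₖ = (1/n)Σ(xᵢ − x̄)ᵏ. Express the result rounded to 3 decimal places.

x̄ = 3.7333
Σ(xᵢ − x̄)² = 45.0133 ⇒ m₂ = 7.50222
Σ(xᵢ − x̄)⁴ = 525.2800 ⇒ m₄ = 87.54667
m₂² = 56.28334
β₂ = m₄/m₂² = 87.54667 / 56.28334 ≈ 1.555

1.555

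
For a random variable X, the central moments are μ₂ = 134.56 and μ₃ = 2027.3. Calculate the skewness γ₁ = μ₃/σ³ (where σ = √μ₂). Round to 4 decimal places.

σ = √μ₂ = √134.56 = 11.60000
σ³ = μ₂^(3/2) = 1560.89600
γ₁ = μ₃/σ³ = 2027.3 / 1560.89600 ≈ 1.2988

1.2988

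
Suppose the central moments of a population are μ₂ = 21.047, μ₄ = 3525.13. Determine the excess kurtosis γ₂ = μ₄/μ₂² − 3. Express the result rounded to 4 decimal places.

4.9578

μ₂² = 21.047² = 442.97621
μ₄/μ₂² = 3525.13 / 442.97621 = 7.95783
γ₂ = 7.95783 − 3 ≈ 4.9578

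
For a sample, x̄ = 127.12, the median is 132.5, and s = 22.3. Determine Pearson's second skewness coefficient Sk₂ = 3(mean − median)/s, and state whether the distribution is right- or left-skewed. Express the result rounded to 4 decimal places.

Sk₂ = 3(127.12 − 132.5) / 22.3 = 3 × -5.3800 / 22.3
    = -16.1400 / 22.3 ≈ -0.7238
Sk₂ < 0 ⇒ mean < median ⇒ left-skewed (negative skew).

-0.7238, left-skewed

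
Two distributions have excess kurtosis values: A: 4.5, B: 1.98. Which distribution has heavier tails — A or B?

A

Higher excess kurtosis ⇒ heavier tails relative to the normal distribution.
4.5 vs 1.98: the larger is 4.5, so A has heavier tails.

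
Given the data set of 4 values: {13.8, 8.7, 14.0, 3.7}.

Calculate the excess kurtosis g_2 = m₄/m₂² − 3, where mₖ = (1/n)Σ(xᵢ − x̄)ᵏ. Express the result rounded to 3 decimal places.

x̄ = 10.0500
Σ(xᵢ − x̄)² = 71.8100 ⇒ m₂ = 17.95250
Σ(xᵢ − x̄)⁴ = 2070.4174 ⇒ m₄ = 517.60436
m₂² = 322.29226
g_2 = m₄/m₂² − 3 = 1.60601 − 3 ≈ -1.394

-1.394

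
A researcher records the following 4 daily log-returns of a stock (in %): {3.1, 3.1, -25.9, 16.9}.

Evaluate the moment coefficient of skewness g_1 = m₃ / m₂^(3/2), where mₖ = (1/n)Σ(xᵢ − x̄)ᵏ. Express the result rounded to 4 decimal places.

x̄ = (3.1 + 3.1 - 25.9 + 16.9) / 4 = -0.7000
deviations (xᵢ − x̄): 3.8000, 3.8000, -25.2000, 17.6000
Σ(xᵢ − x̄)² = 973.6800 ⇒ m₂ = 973.6800/4 = 243.42000
Σ(xᵢ − x̄)³ = -10441.4880 ⇒ m₃ = -10441.4880/4 = -2610.37200
m₂^(3/2) = 243.42000^(1.5) = 3797.82009
g_1 = m₃ / m₂^(3/2) = -2610.37200 / 3797.82009 ≈ -0.6873

-0.6873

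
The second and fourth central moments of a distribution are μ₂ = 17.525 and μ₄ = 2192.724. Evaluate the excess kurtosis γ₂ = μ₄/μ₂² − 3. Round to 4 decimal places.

4.1395

μ₂² = 17.525² = 307.12562
μ₄/μ₂² = 2192.724 / 307.12562 = 7.13950
γ₂ = 7.13950 − 3 ≈ 4.1395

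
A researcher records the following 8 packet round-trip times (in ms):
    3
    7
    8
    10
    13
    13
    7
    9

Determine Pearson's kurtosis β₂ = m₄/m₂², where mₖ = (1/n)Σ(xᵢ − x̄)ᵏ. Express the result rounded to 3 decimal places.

x̄ = 8.7500
Σ(xᵢ − x̄)² = 77.5000 ⇒ m₂ = 9.68750
Σ(xᵢ − x̄)⁴ = 1767.1563 ⇒ m₄ = 220.89453
m₂² = 93.84766
β₂ = m₄/m₂² = 220.89453 / 93.84766 ≈ 2.354

2.354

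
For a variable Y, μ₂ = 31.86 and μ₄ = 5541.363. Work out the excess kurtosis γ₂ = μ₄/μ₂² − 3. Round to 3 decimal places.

μ₂² = 31.86² = 1015.05960
μ₄/μ₂² = 5541.363 / 1015.05960 = 5.45915
γ₂ = 5.45915 − 3 ≈ 2.459

2.459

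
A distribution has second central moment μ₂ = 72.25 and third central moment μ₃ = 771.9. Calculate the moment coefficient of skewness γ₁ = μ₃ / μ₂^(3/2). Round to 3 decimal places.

σ = √μ₂ = √72.25 = 8.50000
σ³ = μ₂^(3/2) = 614.12500
γ₁ = μ₃/σ³ = 771.9 / 614.12500 ≈ 1.257

1.257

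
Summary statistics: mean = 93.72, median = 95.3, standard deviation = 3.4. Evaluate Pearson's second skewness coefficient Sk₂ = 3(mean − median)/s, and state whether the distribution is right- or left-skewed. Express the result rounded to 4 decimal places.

Sk₂ = 3(93.72 − 95.3) / 3.4 = 3 × -1.5800 / 3.4
    = -4.7400 / 3.4 ≈ -1.3941
Sk₂ < 0 ⇒ mean < median ⇒ left-skewed (negative skew).

-1.3941, left-skewed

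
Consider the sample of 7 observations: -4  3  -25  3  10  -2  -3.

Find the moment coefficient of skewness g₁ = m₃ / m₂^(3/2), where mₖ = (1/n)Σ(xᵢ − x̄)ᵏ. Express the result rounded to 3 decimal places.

-1.212

x̄ = (-4 + 3 - 25 + 3 + 10 - 2 - 3) / 7 = -2.5714
deviations (xᵢ − x̄): -1.4286, 5.5714, -22.4286, 5.5714, 12.5714, 0.5714, -0.4286
Σ(xᵢ − x̄)² = 725.7143 ⇒ m₂ = 725.7143/7 = 103.67347
Σ(xᵢ − x̄)³ = -8952.6122 ⇒ m₃ = -8952.6122/7 = -1278.94461
m₂^(3/2) = 103.67347^(1.5) = 1055.60502
g₁ = m₃ / m₂^(3/2) = -1278.94461 / 1055.60502 ≈ -1.212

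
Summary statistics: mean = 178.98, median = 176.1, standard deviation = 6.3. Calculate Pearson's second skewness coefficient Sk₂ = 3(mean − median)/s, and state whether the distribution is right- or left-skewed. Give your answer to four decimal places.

Sk₂ = 3(178.98 − 176.1) / 6.3 = 3 × 2.8800 / 6.3
    = 8.6400 / 6.3 ≈ 1.3714
Sk₂ > 0 ⇒ mean > median ⇒ right-skewed (positive skew).

1.3714, right-skewed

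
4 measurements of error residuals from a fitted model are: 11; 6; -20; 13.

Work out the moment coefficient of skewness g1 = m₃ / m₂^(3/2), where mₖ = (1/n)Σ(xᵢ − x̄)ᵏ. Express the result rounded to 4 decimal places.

-1.0319

x̄ = (11 + 6 - 20 + 13) / 4 = 2.5000
deviations (xᵢ − x̄): 8.5000, 3.5000, -22.5000, 10.5000
Σ(xᵢ − x̄)² = 701.0000 ⇒ m₂ = 701.0000/4 = 175.25000
Σ(xᵢ − x̄)³ = -9576.0000 ⇒ m₃ = -9576.0000/4 = -2394.00000
m₂^(3/2) = 175.25000^(1.5) = 2319.99495
g1 = m₃ / m₂^(3/2) = -2394.00000 / 2319.99495 ≈ -1.0319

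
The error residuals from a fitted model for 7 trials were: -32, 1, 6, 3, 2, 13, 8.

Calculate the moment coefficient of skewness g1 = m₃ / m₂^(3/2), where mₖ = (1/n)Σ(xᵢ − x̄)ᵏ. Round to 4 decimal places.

x̄ = (-32 + 1 + 6 + 3 + 2 + 13 + 8) / 7 = 0.1429
deviations (xᵢ − x̄): -32.1429, 0.8571, 5.8571, 2.8571, 1.8571, 12.8571, 7.8571
Σ(xᵢ − x̄)² = 1306.8571 ⇒ m₂ = 1306.8571/7 = 186.69388
Σ(xᵢ − x̄)³ = -30367.1020 ⇒ m₃ = -30367.1020/7 = -4338.15743
m₂^(3/2) = 186.69388^(1.5) = 2550.90987
g1 = m₃ / m₂^(3/2) = -4338.15743 / 2550.90987 ≈ -1.7006

-1.7006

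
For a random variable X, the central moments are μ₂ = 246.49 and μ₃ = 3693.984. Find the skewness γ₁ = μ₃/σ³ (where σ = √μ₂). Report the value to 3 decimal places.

0.955

σ = √μ₂ = √246.49 = 15.70000
σ³ = μ₂^(3/2) = 3869.89300
γ₁ = μ₃/σ³ = 3693.984 / 3869.89300 ≈ 0.955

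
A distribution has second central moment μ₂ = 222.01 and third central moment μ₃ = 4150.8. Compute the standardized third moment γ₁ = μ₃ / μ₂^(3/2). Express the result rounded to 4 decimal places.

σ = √μ₂ = √222.01 = 14.90000
σ³ = μ₂^(3/2) = 3307.94900
γ₁ = μ₃/σ³ = 4150.8 / 3307.94900 ≈ 1.2548

1.2548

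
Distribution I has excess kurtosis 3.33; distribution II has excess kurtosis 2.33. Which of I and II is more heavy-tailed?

I

Higher excess kurtosis ⇒ heavier tails relative to the normal distribution.
3.33 vs 2.33: the larger is 3.33, so I has heavier tails.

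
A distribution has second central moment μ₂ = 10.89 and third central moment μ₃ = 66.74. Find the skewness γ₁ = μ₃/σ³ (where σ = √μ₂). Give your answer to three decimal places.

1.857

σ = √μ₂ = √10.89 = 3.30000
σ³ = μ₂^(3/2) = 35.93700
γ₁ = μ₃/σ³ = 66.74 / 35.93700 ≈ 1.857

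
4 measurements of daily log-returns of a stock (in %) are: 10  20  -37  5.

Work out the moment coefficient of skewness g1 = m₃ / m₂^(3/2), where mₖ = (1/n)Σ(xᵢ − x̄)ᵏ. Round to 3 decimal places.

-0.939

x̄ = (10 + 20 - 37 + 5) / 4 = -0.5000
deviations (xᵢ − x̄): 10.5000, 20.5000, -36.5000, 5.5000
Σ(xᵢ − x̄)² = 1893.0000 ⇒ m₂ = 1893.0000/4 = 473.25000
Σ(xᵢ − x̄)³ = -38688.0000 ⇒ m₃ = -38688.0000/4 = -9672.00000
m₂^(3/2) = 473.25000^(1.5) = 10295.22717
g1 = m₃ / m₂^(3/2) = -9672.00000 / 10295.22717 ≈ -0.939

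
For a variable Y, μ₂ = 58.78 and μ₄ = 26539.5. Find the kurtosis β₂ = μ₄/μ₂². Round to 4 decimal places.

μ₂² = 58.78² = 3455.08840
μ₄/μ₂² = 26539.5 / 3455.08840 = 7.68128
β₂ ≈ 7.6813

7.6813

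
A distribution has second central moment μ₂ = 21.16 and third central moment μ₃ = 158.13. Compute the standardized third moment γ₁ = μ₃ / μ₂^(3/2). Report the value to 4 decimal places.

σ = √μ₂ = √21.16 = 4.60000
σ³ = μ₂^(3/2) = 97.33600
γ₁ = μ₃/σ³ = 158.13 / 97.33600 ≈ 1.6246

1.6246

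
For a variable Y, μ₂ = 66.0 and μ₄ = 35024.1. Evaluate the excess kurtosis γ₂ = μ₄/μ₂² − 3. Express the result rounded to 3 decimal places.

5.040

μ₂² = 66.0² = 4356.00000
μ₄/μ₂² = 35024.1 / 4356.00000 = 8.04043
γ₂ = 8.04043 − 3 ≈ 5.040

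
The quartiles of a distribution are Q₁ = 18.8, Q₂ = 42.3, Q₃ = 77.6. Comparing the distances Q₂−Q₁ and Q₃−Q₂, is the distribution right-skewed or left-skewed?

Q₂ − Q₁ = 23.5;  Q₃ − Q₂ = 35.3
Q₃ − Q₂ > Q₂ − Q₁ ⇒ the upper half is more spread out ⇒ right-skewed.

right-skewed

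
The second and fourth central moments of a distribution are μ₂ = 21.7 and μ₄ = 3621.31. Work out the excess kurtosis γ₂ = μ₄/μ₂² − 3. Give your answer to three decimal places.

μ₂² = 21.7² = 470.89000
μ₄/μ₂² = 3621.31 / 470.89000 = 7.69035
γ₂ = 7.69035 − 3 ≈ 4.690

4.690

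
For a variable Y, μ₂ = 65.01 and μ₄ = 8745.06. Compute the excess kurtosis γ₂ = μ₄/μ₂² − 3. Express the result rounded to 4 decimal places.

μ₂² = 65.01² = 4226.30010
μ₄/μ₂² = 8745.06 / 4226.30010 = 2.06920
γ₂ = 2.06920 − 3 ≈ -0.9308

-0.9308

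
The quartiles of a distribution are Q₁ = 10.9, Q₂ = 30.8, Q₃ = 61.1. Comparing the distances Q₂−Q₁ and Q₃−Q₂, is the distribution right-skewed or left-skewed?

Q₂ − Q₁ = 19.9;  Q₃ − Q₂ = 30.3
Q₃ − Q₂ > Q₂ − Q₁ ⇒ the upper half is more spread out ⇒ right-skewed.

right-skewed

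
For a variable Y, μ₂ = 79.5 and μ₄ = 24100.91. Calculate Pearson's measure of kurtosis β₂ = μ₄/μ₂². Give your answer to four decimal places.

3.8133

μ₂² = 79.5² = 6320.25000
μ₄/μ₂² = 24100.91 / 6320.25000 = 3.81328
β₂ ≈ 3.8133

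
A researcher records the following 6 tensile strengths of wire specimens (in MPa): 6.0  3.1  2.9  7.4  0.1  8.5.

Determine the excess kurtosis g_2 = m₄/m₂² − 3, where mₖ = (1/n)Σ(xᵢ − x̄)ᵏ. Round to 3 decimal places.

-1.284

x̄ = 4.6667
Σ(xᵢ − x̄)² = 50.3733 ⇒ m₂ = 8.39556
Σ(xᵢ − x̄)⁴ = 725.5782 ⇒ m₄ = 120.92970
m₂² = 70.48535
g_2 = m₄/m₂² − 3 = 1.71567 − 3 ≈ -1.284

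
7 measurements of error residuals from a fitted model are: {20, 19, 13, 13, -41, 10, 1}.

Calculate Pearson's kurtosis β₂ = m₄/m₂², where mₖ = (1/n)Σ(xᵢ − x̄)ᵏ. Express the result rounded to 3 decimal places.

4.374

x̄ = 5.0000
Σ(xᵢ − x̄)² = 2706.0000 ⇒ m₂ = 386.57143
Σ(xᵢ − x̄)⁴ = 4575570.0000 ⇒ m₄ = 653652.85714
m₂² = 149437.46939
β₂ = m₄/m₂² = 653652.85714 / 149437.46939 ≈ 4.374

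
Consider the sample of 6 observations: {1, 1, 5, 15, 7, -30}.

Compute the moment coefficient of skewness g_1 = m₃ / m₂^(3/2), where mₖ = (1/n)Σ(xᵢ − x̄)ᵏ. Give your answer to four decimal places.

-1.3277

x̄ = (1 + 1 + 5 + 15 + 7 - 30) / 6 = -0.1667
deviations (xᵢ − x̄): 1.1667, 1.1667, 5.1667, 15.1667, 7.1667, -29.8333
Σ(xᵢ − x̄)² = 1200.8333 ⇒ m₂ = 1200.8333/6 = 200.13889
Σ(xᵢ − x̄)³ = -22554.5556 ⇒ m₃ = -22554.5556/6 = -3759.09259
m₂^(3/2) = 200.13889^(1.5) = 2831.37391
g_1 = m₃ / m₂^(3/2) = -3759.09259 / 2831.37391 ≈ -1.3277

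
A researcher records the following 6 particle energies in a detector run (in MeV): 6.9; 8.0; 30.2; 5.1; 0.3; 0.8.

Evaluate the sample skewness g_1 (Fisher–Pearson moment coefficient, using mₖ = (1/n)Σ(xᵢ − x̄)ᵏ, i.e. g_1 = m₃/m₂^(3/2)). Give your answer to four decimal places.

1.4691

x̄ = (6.9 + 8.0 + 30.2 + 5.1 + 0.3 + 0.8) / 6 = 8.5500
deviations (xᵢ − x̄): -1.6500, -0.5500, 21.6500, -3.4500, -8.2500, -7.7500
Σ(xᵢ − x̄)² = 611.7750 ⇒ m₂ = 611.7750/6 = 101.96250
Σ(xᵢ − x̄)³ = 9075.1200 ⇒ m₃ = 9075.1200/6 = 1512.52000
m₂^(3/2) = 101.96250^(1.5) = 1029.58146
g_1 = m₃ / m₂^(3/2) = 1512.52000 / 1029.58146 ≈ 1.4691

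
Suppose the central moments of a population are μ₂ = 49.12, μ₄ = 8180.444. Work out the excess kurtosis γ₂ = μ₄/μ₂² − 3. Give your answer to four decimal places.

μ₂² = 49.12² = 2412.77440
μ₄/μ₂² = 8180.444 / 2412.77440 = 3.39047
γ₂ = 3.39047 − 3 ≈ 0.3905

0.3905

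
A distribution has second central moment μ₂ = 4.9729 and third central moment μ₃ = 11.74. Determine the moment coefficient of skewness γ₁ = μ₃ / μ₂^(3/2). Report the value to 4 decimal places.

σ = √μ₂ = √4.9729 = 2.23000
σ³ = μ₂^(3/2) = 11.08957
γ₁ = μ₃/σ³ = 11.74 / 11.08957 ≈ 1.0587

1.0587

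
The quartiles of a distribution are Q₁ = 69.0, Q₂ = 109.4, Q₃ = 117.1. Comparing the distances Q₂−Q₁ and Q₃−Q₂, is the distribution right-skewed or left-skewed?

Q₂ − Q₁ = 40.4;  Q₃ − Q₂ = 7.7
Q₂ − Q₁ > Q₃ − Q₂ ⇒ the lower half is more spread out ⇒ left-skewed.

left-skewed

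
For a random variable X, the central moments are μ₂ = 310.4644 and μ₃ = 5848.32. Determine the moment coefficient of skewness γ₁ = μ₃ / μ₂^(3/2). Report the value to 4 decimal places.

σ = √μ₂ = √310.4644 = 17.62000
σ³ = μ₂^(3/2) = 5470.38273
γ₁ = μ₃/σ³ = 5848.32 / 5470.38273 ≈ 1.0691

1.0691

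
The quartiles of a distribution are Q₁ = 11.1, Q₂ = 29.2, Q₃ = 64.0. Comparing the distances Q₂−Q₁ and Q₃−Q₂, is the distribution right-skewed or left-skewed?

Q₂ − Q₁ = 18.1;  Q₃ − Q₂ = 34.8
Q₃ − Q₂ > Q₂ − Q₁ ⇒ the upper half is more spread out ⇒ right-skewed.

right-skewed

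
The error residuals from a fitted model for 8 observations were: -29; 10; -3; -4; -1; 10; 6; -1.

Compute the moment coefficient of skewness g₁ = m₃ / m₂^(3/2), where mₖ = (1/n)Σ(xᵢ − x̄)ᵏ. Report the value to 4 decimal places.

x̄ = (-29 + 10 - 3 - 4 - 1 + 10 + 6 - 1) / 8 = -1.5000
deviations (xᵢ − x̄): -27.5000, 11.5000, -1.5000, -2.5000, 0.5000, 11.5000, 7.5000, 0.5000
Σ(xᵢ − x̄)² = 1086.0000 ⇒ m₂ = 1086.0000/8 = 135.75000
Σ(xᵢ − x̄)³ = -17352.0000 ⇒ m₃ = -17352.0000/8 = -2169.00000
m₂^(3/2) = 135.75000^(1.5) = 1581.64771
g₁ = m₃ / m₂^(3/2) = -2169.00000 / 1581.64771 ≈ -1.3714

-1.3714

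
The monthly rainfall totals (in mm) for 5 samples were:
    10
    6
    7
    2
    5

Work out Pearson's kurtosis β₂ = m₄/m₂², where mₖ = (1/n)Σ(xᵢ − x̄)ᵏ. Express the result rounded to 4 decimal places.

x̄ = 6.0000
Σ(xᵢ − x̄)² = 34.0000 ⇒ m₂ = 6.80000
Σ(xᵢ − x̄)⁴ = 514.0000 ⇒ m₄ = 102.80000
m₂² = 46.24000
β₂ = m₄/m₂² = 102.80000 / 46.24000 ≈ 2.2232

2.2232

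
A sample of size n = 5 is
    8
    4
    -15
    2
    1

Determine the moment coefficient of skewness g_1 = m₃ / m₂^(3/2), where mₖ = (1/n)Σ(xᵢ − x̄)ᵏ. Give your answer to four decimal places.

x̄ = (8 + 4 - 15 + 2 + 1) / 5 = 0.0000
deviations (xᵢ − x̄): 8.0000, 4.0000, -15.0000, 2.0000, 1.0000
Σ(xᵢ − x̄)² = 310.0000 ⇒ m₂ = 310.0000/5 = 62.00000
Σ(xᵢ − x̄)³ = -2790.0000 ⇒ m₃ = -2790.0000/5 = -558.00000
m₂^(3/2) = 62.00000^(1.5) = 488.18849
g_1 = m₃ / m₂^(3/2) = -558.00000 / 488.18849 ≈ -1.1430

-1.1430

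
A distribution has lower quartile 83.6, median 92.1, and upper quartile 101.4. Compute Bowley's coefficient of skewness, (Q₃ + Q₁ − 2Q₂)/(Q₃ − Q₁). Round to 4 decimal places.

0.0449

numerator: Q₃ + Q₁ − 2Q₂ = 101.4 + 83.6 − 2×92.1 = 0.8000
denominator: Q₃ − Q₁ = 101.4 − 83.6 = 17.8000
Bowley skewness = 0.8000 / 17.8000 ≈ 0.0449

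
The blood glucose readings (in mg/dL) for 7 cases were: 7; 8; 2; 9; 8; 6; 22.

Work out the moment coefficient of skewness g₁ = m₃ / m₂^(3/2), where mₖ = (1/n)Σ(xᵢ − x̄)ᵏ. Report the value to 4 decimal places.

1.4272

x̄ = (7 + 8 + 2 + 9 + 8 + 6 + 22) / 7 = 8.8571
deviations (xᵢ − x̄): -1.8571, -0.8571, -6.8571, 0.1429, -0.8571, -2.8571, 13.1429
Σ(xᵢ − x̄)² = 232.8571 ⇒ m₂ = 232.8571/7 = 33.26531
Σ(xᵢ − x̄)³ = 1916.8163 ⇒ m₃ = 1916.8163/7 = 273.83090
m₂^(3/2) = 33.26531^(1.5) = 191.86126
g₁ = m₃ / m₂^(3/2) = 273.83090 / 191.86126 ≈ 1.4272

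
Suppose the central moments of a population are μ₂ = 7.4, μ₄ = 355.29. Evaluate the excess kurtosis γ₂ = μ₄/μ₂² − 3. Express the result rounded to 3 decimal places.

μ₂² = 7.4² = 54.76000
μ₄/μ₂² = 355.29 / 54.76000 = 6.48813
γ₂ = 6.48813 − 3 ≈ 3.488

3.488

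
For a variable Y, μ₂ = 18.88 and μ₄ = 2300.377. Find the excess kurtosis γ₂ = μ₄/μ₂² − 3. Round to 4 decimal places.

3.4535

μ₂² = 18.88² = 356.45440
μ₄/μ₂² = 2300.377 / 356.45440 = 6.45350
γ₂ = 6.45350 − 3 ≈ 3.4535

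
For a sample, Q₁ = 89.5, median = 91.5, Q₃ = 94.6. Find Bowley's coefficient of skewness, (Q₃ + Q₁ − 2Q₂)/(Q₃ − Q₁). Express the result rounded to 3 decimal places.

numerator: Q₃ + Q₁ − 2Q₂ = 94.6 + 89.5 − 2×91.5 = 1.1000
denominator: Q₃ − Q₁ = 94.6 − 89.5 = 5.1000
Bowley skewness = 1.1000 / 5.1000 ≈ 0.216

0.216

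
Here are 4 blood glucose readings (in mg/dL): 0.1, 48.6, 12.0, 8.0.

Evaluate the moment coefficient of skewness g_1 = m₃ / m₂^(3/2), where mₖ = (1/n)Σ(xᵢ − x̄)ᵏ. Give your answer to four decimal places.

x̄ = (0.1 + 48.6 + 12.0 + 8.0) / 4 = 17.1750
deviations (xᵢ − x̄): -17.0750, 31.4250, -5.1750, -9.1750
Σ(xᵢ − x̄)² = 1390.0475 ⇒ m₂ = 1390.0475/4 = 347.51188
Σ(xᵢ − x̄)³ = 25143.8906 ⇒ m₃ = 25143.8906/4 = 6285.97266
m₂^(3/2) = 347.51188^(1.5) = 6478.20183
g_1 = m₃ / m₂^(3/2) = 6285.97266 / 6478.20183 ≈ 0.9703

0.9703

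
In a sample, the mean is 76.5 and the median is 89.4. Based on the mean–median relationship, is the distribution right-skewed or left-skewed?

left-skewed

mean − median = 76.5 − 89.4 = -12.9
mean < median ⇒ the longer tail is on the left ⇒ left-skewed (negatively skewed).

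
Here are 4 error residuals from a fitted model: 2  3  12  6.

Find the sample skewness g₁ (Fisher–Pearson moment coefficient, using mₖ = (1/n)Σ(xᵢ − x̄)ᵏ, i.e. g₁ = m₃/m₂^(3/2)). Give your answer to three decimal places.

x̄ = (2 + 3 + 12 + 6) / 4 = 5.7500
deviations (xᵢ − x̄): -3.7500, -2.7500, 6.2500, 0.2500
Σ(xᵢ − x̄)² = 60.7500 ⇒ m₂ = 60.7500/4 = 15.18750
Σ(xᵢ − x̄)³ = 170.6250 ⇒ m₃ = 170.6250/4 = 42.65625
m₂^(3/2) = 15.18750^(1.5) = 59.18742
g₁ = m₃ / m₂^(3/2) = 42.65625 / 59.18742 ≈ 0.721

0.721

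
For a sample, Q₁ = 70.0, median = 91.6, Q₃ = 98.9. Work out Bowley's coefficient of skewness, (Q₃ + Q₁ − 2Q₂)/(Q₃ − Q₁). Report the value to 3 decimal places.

-0.495

numerator: Q₃ + Q₁ − 2Q₂ = 98.9 + 70.0 − 2×91.6 = -14.3000
denominator: Q₃ − Q₁ = 98.9 − 70.0 = 28.9000
Bowley skewness = -14.3000 / 28.9000 ≈ -0.495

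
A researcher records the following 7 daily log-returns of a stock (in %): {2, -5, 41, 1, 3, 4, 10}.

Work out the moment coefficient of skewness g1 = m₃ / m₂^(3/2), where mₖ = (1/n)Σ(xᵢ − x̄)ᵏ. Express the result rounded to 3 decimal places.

x̄ = (2 - 5 + 41 + 1 + 3 + 4 + 10) / 7 = 8.0000
deviations (xᵢ − x̄): -6.0000, -13.0000, 33.0000, -7.0000, -5.0000, -4.0000, 2.0000
Σ(xᵢ − x̄)² = 1388.0000 ⇒ m₂ = 1388.0000/7 = 198.28571
Σ(xᵢ − x̄)³ = 33000.0000 ⇒ m₃ = 33000.0000/7 = 4714.28571
m₂^(3/2) = 198.28571^(1.5) = 2792.13967
g1 = m₃ / m₂^(3/2) = 4714.28571 / 2792.13967 ≈ 1.688

1.688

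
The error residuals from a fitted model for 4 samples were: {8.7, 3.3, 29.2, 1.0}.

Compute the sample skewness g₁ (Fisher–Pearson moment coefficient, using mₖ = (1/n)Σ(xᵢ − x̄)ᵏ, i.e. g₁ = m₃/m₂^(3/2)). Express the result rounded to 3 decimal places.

0.949

x̄ = (8.7 + 3.3 + 29.2 + 1.0) / 4 = 10.5500
deviations (xᵢ − x̄): -1.8500, -7.2500, 18.6500, -9.5500
Σ(xᵢ − x̄)² = 495.0100 ⇒ m₂ = 495.0100/4 = 123.75250
Σ(xᵢ − x̄)³ = 5228.4960 ⇒ m₃ = 5228.4960/4 = 1307.12400
m₂^(3/2) = 123.75250^(1.5) = 1376.67356
g₁ = m₃ / m₂^(3/2) = 1307.12400 / 1376.67356 ≈ 0.949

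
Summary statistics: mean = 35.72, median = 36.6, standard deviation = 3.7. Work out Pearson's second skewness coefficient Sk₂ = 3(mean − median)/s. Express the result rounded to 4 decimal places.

Sk₂ = 3(35.72 − 36.6) / 3.7 = 3 × -0.8800 / 3.7
    = -2.6400 / 3.7 ≈ -0.7135

-0.7135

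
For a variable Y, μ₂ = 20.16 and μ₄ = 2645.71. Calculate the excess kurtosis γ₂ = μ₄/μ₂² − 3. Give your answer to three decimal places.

3.510

μ₂² = 20.16² = 406.42560
μ₄/μ₂² = 2645.71 / 406.42560 = 6.50970
γ₂ = 6.50970 − 3 ≈ 3.510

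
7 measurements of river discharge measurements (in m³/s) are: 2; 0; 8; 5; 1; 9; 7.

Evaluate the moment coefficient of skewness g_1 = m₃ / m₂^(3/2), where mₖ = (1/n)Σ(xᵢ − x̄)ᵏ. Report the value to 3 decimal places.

x̄ = (2 + 0 + 8 + 5 + 1 + 9 + 7) / 7 = 4.5714
deviations (xᵢ − x̄): -2.5714, -4.5714, 3.4286, 0.4286, -3.5714, 4.4286, 2.4286
Σ(xᵢ − x̄)² = 77.7143 ⇒ m₂ = 77.7143/7 = 11.10204
Σ(xᵢ − x̄)³ = -16.5306 ⇒ m₃ = -16.5306/7 = -2.36152
m₂^(3/2) = 11.10204^(1.5) = 36.99169
g_1 = m₃ / m₂^(3/2) = -2.36152 / 36.99169 ≈ -0.064

-0.064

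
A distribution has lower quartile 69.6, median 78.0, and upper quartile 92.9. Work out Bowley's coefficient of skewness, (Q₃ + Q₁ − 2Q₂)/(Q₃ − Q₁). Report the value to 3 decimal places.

0.279

numerator: Q₃ + Q₁ − 2Q₂ = 92.9 + 69.6 − 2×78.0 = 6.5000
denominator: Q₃ − Q₁ = 92.9 − 69.6 = 23.3000
Bowley skewness = 6.5000 / 23.3000 ≈ 0.279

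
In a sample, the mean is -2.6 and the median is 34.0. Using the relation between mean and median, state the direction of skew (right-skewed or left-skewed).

mean − median = -2.6 − 34.0 = -36.6
mean < median ⇒ the longer tail is on the left ⇒ left-skewed (negatively skewed).

left-skewed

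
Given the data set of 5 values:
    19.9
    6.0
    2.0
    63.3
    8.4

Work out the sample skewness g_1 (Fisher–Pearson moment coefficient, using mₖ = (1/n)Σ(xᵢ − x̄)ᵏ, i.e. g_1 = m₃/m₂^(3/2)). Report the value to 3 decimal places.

1.259

x̄ = (19.9 + 6.0 + 2.0 + 63.3 + 8.4) / 5 = 19.9200
deviations (xᵢ − x̄): -0.0200, -13.9200, -17.9200, 43.3800, -11.5200
Σ(xᵢ − x̄)² = 2529.4280 ⇒ m₂ = 2529.4280/5 = 505.88560
Σ(xᵢ − x̄)³ = 71652.9053 ⇒ m₃ = 71652.9053/5 = 14330.58106
m₂^(3/2) = 505.88560^(1.5) = 11378.32871
g_1 = m₃ / m₂^(3/2) = 14330.58106 / 11378.32871 ≈ 1.259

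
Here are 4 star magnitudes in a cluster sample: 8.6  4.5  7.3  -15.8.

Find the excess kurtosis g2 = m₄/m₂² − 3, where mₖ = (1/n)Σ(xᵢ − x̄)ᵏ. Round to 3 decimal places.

x̄ = 1.1500
Σ(xᵢ − x̄)² = 391.8500 ⇒ m₂ = 97.96250
Σ(xᵢ − x̄)⁴ = 87179.7400 ⇒ m₄ = 21794.93501
m₂² = 9596.65141
g2 = m₄/m₂² − 3 = 2.27110 − 3 ≈ -0.729

-0.729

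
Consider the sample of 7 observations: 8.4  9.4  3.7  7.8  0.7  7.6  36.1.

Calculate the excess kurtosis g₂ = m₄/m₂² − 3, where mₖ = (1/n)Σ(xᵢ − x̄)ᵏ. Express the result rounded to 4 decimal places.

1.5844

x̄ = 10.5286
Σ(xᵢ − x̄)² = 818.9543 ⇒ m₂ = 116.99347
Σ(xᵢ − x̄)⁴ = 439239.6955 ⇒ m₄ = 62748.52793
m₂² = 13687.47188
g₂ = m₄/m₂² − 3 = 4.58438 − 3 ≈ 1.5844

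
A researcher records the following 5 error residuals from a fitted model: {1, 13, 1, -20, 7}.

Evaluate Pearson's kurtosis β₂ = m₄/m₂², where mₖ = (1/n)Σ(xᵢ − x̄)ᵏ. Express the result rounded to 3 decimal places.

x̄ = 0.4000
Σ(xᵢ − x̄)² = 619.2000 ⇒ m₂ = 123.84000
Σ(xᵢ − x̄)⁴ = 200291.6160 ⇒ m₄ = 40058.32320
m₂² = 15336.34560
β₂ = m₄/m₂² = 40058.32320 / 15336.34560 ≈ 2.612

2.612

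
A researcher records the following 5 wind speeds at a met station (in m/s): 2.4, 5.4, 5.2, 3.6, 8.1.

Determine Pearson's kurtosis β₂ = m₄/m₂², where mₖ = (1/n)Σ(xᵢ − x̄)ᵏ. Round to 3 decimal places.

2.110

x̄ = 4.9400
Σ(xᵢ − x̄)² = 18.5120 ⇒ m₂ = 3.70240
Σ(xᵢ − x̄)⁴ = 144.6089 ⇒ m₄ = 28.92177
m₂² = 13.70777
β₂ = m₄/m₂² = 28.92177 / 13.70777 ≈ 2.110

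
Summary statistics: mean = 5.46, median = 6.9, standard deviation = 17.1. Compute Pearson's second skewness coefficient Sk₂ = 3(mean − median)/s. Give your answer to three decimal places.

-0.253

Sk₂ = 3(5.46 − 6.9) / 17.1 = 3 × -1.4400 / 17.1
    = -4.3200 / 17.1 ≈ -0.253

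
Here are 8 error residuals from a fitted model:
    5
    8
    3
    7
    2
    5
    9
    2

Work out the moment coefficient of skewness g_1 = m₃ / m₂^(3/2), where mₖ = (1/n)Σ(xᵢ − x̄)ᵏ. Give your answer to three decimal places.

x̄ = (5 + 8 + 3 + 7 + 2 + 5 + 9 + 2) / 8 = 5.1250
deviations (xᵢ − x̄): -0.1250, 2.8750, -2.1250, 1.8750, -3.1250, -0.1250, 3.8750, -3.1250
Σ(xᵢ − x̄)² = 50.8750 ⇒ m₂ = 50.8750/8 = 6.35938
Σ(xᵢ − x̄)³ = 17.9063 ⇒ m₃ = 17.9063/8 = 2.23828
m₂^(3/2) = 6.35938^(1.5) = 16.03695
g_1 = m₃ / m₂^(3/2) = 2.23828 / 16.03695 ≈ 0.140

0.140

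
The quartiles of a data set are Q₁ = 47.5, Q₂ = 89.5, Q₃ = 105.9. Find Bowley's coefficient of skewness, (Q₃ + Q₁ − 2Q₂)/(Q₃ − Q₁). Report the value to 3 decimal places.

-0.438

numerator: Q₃ + Q₁ − 2Q₂ = 105.9 + 47.5 − 2×89.5 = -25.6000
denominator: Q₃ − Q₁ = 105.9 − 47.5 = 58.4000
Bowley skewness = -25.6000 / 58.4000 ≈ -0.438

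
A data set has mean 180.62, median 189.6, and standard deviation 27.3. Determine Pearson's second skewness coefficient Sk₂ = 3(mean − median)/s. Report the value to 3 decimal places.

Sk₂ = 3(180.62 − 189.6) / 27.3 = 3 × -8.9800 / 27.3
    = -26.9400 / 27.3 ≈ -0.987

-0.987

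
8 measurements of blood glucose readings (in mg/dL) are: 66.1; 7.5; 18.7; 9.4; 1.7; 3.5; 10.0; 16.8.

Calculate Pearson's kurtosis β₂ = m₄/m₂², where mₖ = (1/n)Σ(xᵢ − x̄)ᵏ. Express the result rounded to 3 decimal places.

5.278

x̄ = 16.7125
Σ(xᵢ − x̄)² = 3026.4287 ⇒ m₂ = 378.30359
Σ(xᵢ − x̄)⁴ = 6042708.2929 ⇒ m₄ = 755338.53662
m₂² = 143113.60904
β₂ = m₄/m₂² = 755338.53662 / 143113.60904 ≈ 5.278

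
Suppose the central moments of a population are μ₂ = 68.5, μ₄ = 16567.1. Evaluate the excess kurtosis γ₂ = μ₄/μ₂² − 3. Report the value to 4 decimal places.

μ₂² = 68.5² = 4692.25000
μ₄/μ₂² = 16567.1 / 4692.25000 = 3.53074
γ₂ = 3.53074 − 3 ≈ 0.5307

0.5307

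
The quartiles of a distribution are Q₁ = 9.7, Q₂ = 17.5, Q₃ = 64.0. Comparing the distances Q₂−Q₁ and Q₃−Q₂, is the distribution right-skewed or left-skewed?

right-skewed

Q₂ − Q₁ = 7.8;  Q₃ − Q₂ = 46.5
Q₃ − Q₂ > Q₂ − Q₁ ⇒ the upper half is more spread out ⇒ right-skewed.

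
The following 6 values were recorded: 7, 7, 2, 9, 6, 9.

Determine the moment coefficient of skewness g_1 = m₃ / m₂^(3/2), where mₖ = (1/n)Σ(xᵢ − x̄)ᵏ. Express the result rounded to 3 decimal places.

-0.973

x̄ = (7 + 7 + 2 + 9 + 6 + 9) / 6 = 6.6667
deviations (xᵢ − x̄): 0.3333, 0.3333, -4.6667, 2.3333, -0.6667, 2.3333
Σ(xᵢ − x̄)² = 33.3333 ⇒ m₂ = 33.3333/6 = 5.55556
Σ(xᵢ − x̄)³ = -76.4444 ⇒ m₃ = -76.4444/6 = -12.74074
m₂^(3/2) = 5.55556^(1.5) = 13.09457
g_1 = m₃ / m₂^(3/2) = -12.74074 / 13.09457 ≈ -0.973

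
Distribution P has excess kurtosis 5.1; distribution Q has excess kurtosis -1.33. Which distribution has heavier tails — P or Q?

P

Higher excess kurtosis ⇒ heavier tails relative to the normal distribution.
5.1 vs -1.33: the larger is 5.1, so P has heavier tails. (P is leptokurtic — heavier-than-normal tails; the other is platykurtic.)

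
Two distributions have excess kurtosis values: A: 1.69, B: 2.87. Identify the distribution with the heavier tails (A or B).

Higher excess kurtosis ⇒ heavier tails relative to the normal distribution.
1.69 vs 2.87: the larger is 2.87, so B has heavier tails.

B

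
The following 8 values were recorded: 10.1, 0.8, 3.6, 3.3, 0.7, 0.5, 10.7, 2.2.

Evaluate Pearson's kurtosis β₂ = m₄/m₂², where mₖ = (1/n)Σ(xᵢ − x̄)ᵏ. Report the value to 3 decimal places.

x̄ = 3.9875
Σ(xᵢ − x̄)² = 119.3688 ⇒ m₂ = 14.92109
Σ(xᵢ − x̄)⁴ = 3804.5799 ⇒ m₄ = 475.57248
m₂² = 222.63904
β₂ = m₄/m₂² = 475.57248 / 222.63904 ≈ 2.136

2.136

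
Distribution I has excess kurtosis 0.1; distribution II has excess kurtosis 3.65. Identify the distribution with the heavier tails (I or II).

Higher excess kurtosis ⇒ heavier tails relative to the normal distribution.
0.1 vs 3.65: the larger is 3.65, so II has heavier tails.

II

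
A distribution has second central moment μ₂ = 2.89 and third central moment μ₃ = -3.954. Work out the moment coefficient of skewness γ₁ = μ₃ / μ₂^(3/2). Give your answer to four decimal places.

σ = √μ₂ = √2.89 = 1.70000
σ³ = μ₂^(3/2) = 4.91300
γ₁ = μ₃/σ³ = -3.954 / 4.91300 ≈ -0.8048

-0.8048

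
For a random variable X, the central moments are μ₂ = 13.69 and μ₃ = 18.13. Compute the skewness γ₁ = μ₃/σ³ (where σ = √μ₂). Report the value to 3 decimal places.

σ = √μ₂ = √13.69 = 3.70000
σ³ = μ₂^(3/2) = 50.65300
γ₁ = μ₃/σ³ = 18.13 / 50.65300 ≈ 0.358

0.358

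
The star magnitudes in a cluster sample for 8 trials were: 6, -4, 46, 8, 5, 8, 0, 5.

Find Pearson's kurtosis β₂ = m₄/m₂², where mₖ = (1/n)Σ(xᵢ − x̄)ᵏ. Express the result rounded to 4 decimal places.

5.3987

x̄ = 9.2500
Σ(xᵢ − x̄)² = 1661.5000 ⇒ m₂ = 207.68750
Σ(xᵢ − x̄)⁴ = 1862931.1563 ⇒ m₄ = 232866.39453
m₂² = 43134.09766
β₂ = m₄/m₂² = 232866.39453 / 43134.09766 ≈ 5.3987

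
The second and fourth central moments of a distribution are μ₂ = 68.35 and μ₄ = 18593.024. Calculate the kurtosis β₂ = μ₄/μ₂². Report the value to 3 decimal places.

3.980

μ₂² = 68.35² = 4671.72250
μ₄/μ₂² = 18593.024 / 4671.72250 = 3.97991
β₂ ≈ 3.980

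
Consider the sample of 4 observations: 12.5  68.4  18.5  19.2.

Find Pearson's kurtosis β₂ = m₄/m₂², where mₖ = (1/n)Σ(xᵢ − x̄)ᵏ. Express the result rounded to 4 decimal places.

x̄ = 29.6500
Σ(xᵢ − x̄)² = 2029.2100 ⇒ m₂ = 507.30250
Σ(xᵢ − x̄)⁴ = 2368579.2564 ⇒ m₄ = 592144.81411
m₂² = 257355.82651
β₂ = m₄/m₂² = 592144.81411 / 257355.82651 ≈ 2.3009

2.3009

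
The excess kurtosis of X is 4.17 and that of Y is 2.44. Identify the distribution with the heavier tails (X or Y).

Higher excess kurtosis ⇒ heavier tails relative to the normal distribution.
4.17 vs 2.44: the larger is 4.17, so X has heavier tails.

X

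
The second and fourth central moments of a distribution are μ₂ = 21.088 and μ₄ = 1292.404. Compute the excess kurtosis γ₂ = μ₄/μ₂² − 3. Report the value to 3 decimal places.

μ₂² = 21.088² = 444.70374
μ₄/μ₂² = 1292.404 / 444.70374 = 2.90621
γ₂ = 2.90621 − 3 ≈ -0.094

-0.094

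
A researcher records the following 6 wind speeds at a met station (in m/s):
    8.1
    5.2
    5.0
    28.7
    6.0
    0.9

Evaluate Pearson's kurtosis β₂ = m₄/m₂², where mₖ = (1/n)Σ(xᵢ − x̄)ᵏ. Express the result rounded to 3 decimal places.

3.835

x̄ = 8.9833
Σ(xᵢ − x̄)² = 493.9483 ⇒ m₂ = 82.32472
Σ(xᵢ − x̄)⁴ = 155930.0019 ⇒ m₄ = 25988.33365
m₂² = 6777.35989
β₂ = m₄/m₂² = 25988.33365 / 6777.35989 ≈ 3.835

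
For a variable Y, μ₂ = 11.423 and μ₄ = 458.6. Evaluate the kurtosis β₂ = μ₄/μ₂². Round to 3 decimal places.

3.515

μ₂² = 11.423² = 130.48493
μ₄/μ₂² = 458.6 / 130.48493 = 3.51458
β₂ ≈ 3.515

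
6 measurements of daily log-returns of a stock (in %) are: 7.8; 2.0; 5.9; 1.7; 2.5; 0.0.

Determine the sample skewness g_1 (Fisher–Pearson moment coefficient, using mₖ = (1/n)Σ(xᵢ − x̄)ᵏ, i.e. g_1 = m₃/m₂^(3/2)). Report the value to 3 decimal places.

x̄ = (7.8 + 2.0 + 5.9 + 1.7 + 2.5 + 0.0) / 6 = 3.3167
deviations (xᵢ − x̄): 4.4833, -1.3167, 2.5833, -1.6167, -0.8167, -3.3167
Σ(xᵢ − x̄)² = 42.7883 ⇒ m₂ = 42.7883/6 = 7.13139
Σ(xᵢ − x̄)³ = 63.8196 ⇒ m₃ = 63.8196/6 = 10.63659
m₂^(3/2) = 7.13139^(1.5) = 19.04413
g_1 = m₃ / m₂^(3/2) = 10.63659 / 19.04413 ≈ 0.559

0.559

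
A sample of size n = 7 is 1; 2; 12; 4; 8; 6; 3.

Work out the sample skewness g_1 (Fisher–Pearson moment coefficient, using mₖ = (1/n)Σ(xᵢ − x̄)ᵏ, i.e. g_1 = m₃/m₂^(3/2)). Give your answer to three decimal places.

0.736

x̄ = (1 + 2 + 12 + 4 + 8 + 6 + 3) / 7 = 5.1429
deviations (xᵢ − x̄): -4.1429, -3.1429, 6.8571, -1.1429, 2.8571, 0.8571, -2.1429
Σ(xᵢ − x̄)² = 88.8571 ⇒ m₂ = 88.8571/7 = 12.69388
Σ(xᵢ − x̄)³ = 232.8980 ⇒ m₃ = 232.8980/7 = 33.27114
m₂^(3/2) = 12.69388^(1.5) = 45.22634
g_1 = m₃ / m₂^(3/2) = 33.27114 / 45.22634 ≈ 0.736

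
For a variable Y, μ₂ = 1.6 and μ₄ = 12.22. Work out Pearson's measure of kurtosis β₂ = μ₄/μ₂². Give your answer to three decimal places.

4.773

μ₂² = 1.6² = 2.56000
μ₄/μ₂² = 12.22 / 2.56000 = 4.77344
β₂ ≈ 4.773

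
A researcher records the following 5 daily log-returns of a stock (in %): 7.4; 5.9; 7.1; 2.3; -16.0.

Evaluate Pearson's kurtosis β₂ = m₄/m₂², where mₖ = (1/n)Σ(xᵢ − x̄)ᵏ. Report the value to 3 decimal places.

x̄ = 1.3400
Σ(xᵢ − x̄)² = 392.2920 ⇒ m₂ = 78.45840
Σ(xᵢ − x̄)⁴ = 93288.4155 ⇒ m₄ = 18657.68310
m₂² = 6155.72053
β₂ = m₄/m₂² = 18657.68310 / 6155.72053 ≈ 3.031

3.031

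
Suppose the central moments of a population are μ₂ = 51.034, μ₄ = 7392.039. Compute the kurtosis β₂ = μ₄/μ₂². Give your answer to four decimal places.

μ₂² = 51.034² = 2604.46916
μ₄/μ₂² = 7392.039 / 2604.46916 = 2.83821
β₂ ≈ 2.8382

2.8382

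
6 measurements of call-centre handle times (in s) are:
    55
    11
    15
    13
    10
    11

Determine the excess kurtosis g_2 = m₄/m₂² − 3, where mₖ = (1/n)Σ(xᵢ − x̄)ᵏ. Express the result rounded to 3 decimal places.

1.125

x̄ = 19.1667
Σ(xᵢ − x̄)² = 1556.8333 ⇒ m₂ = 259.47222
Σ(xᵢ − x̄)⁴ = 1666431.8194 ⇒ m₄ = 277738.63657
m₂² = 67325.83410
g_2 = m₄/m₂² − 3 = 4.12529 − 3 ≈ 1.125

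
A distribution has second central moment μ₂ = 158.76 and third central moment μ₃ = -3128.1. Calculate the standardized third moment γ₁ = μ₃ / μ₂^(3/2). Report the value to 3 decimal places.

-1.564

σ = √μ₂ = √158.76 = 12.60000
σ³ = μ₂^(3/2) = 2000.37600
γ₁ = μ₃/σ³ = -3128.1 / 2000.37600 ≈ -1.564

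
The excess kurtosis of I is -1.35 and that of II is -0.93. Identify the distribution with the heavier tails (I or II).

II

Higher excess kurtosis ⇒ heavier tails relative to the normal distribution.
-1.35 vs -0.93: the larger is -0.93, so II has heavier tails.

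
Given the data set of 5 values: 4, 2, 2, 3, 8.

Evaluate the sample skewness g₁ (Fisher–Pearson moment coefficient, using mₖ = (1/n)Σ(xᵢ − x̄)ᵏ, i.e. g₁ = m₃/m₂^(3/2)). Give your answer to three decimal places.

1.121

x̄ = (4 + 2 + 2 + 3 + 8) / 5 = 3.8000
deviations (xᵢ − x̄): 0.2000, -1.8000, -1.8000, -0.8000, 4.2000
Σ(xᵢ − x̄)² = 24.8000 ⇒ m₂ = 24.8000/5 = 4.96000
Σ(xᵢ − x̄)³ = 61.9200 ⇒ m₃ = 61.9200/5 = 12.38400
m₂^(3/2) = 4.96000^(1.5) = 11.04644
g₁ = m₃ / m₂^(3/2) = 12.38400 / 11.04644 ≈ 1.121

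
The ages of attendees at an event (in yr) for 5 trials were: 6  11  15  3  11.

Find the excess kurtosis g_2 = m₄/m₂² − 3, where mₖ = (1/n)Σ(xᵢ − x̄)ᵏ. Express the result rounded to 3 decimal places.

x̄ = 9.2000
Σ(xᵢ − x̄)² = 88.8000 ⇒ m₂ = 17.76000
Σ(xᵢ − x̄)⁴ = 2735.1360 ⇒ m₄ = 547.02720
m₂² = 315.41760
g_2 = m₄/m₂² − 3 = 1.73430 − 3 ≈ -1.266

-1.266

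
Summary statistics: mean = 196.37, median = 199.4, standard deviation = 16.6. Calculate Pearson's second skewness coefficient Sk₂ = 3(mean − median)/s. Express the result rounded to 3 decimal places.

-0.548

Sk₂ = 3(196.37 − 199.4) / 16.6 = 3 × -3.0300 / 16.6
    = -9.0900 / 16.6 ≈ -0.548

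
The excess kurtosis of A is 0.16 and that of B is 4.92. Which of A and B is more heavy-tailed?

B

Higher excess kurtosis ⇒ heavier tails relative to the normal distribution.
0.16 vs 4.92: the larger is 4.92, so B has heavier tails.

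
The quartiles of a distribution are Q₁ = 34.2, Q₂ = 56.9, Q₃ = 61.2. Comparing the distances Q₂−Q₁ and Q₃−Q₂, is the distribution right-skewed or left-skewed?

left-skewed

Q₂ − Q₁ = 22.7;  Q₃ − Q₂ = 4.3
Q₂ − Q₁ > Q₃ − Q₂ ⇒ the lower half is more spread out ⇒ left-skewed.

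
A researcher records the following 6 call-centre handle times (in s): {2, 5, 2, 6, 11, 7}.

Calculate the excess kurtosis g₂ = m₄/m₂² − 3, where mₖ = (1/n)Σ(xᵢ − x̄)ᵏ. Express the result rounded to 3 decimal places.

x̄ = 5.5000
Σ(xᵢ − x̄)² = 57.5000 ⇒ m₂ = 9.58333
Σ(xᵢ − x̄)⁴ = 1220.3750 ⇒ m₄ = 203.39583
m₂² = 91.84028
g₂ = m₄/m₂² − 3 = 2.21467 − 3 ≈ -0.785

-0.785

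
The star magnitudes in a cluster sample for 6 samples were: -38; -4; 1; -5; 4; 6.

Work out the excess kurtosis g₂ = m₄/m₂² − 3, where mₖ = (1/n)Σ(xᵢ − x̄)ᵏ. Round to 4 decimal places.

x̄ = -6.0000
Σ(xᵢ − x̄)² = 1322.0000 ⇒ m₂ = 220.33333
Σ(xᵢ − x̄)⁴ = 1081730.0000 ⇒ m₄ = 180288.33333
m₂² = 48546.77778
g₂ = m₄/m₂² − 3 = 3.71370 − 3 ≈ 0.7137

0.7137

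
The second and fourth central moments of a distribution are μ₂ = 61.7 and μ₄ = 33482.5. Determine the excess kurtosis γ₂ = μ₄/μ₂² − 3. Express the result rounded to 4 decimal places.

5.7952

μ₂² = 61.7² = 3806.89000
μ₄/μ₂² = 33482.5 / 3806.89000 = 8.79524
γ₂ = 8.79524 − 3 ≈ 5.7952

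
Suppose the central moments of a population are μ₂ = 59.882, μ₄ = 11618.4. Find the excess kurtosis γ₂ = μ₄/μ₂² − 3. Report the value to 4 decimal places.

μ₂² = 59.882² = 3585.85392
μ₄/μ₂² = 11618.4 / 3585.85392 = 3.24007
γ₂ = 3.24007 − 3 ≈ 0.2401

0.2401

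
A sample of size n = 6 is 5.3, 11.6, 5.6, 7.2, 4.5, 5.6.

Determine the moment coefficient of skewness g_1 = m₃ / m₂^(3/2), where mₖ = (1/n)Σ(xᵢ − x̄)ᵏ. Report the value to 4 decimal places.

x̄ = (5.3 + 11.6 + 5.6 + 7.2 + 4.5 + 5.6) / 6 = 6.6333
deviations (xᵢ − x̄): -1.3333, 4.9667, -1.0333, 0.5667, -2.1333, -1.0333
Σ(xᵢ − x̄)² = 33.4533 ⇒ m₂ = 33.4533/6 = 5.57556
Σ(xᵢ − x̄)³ = 108.4124 ⇒ m₃ = 108.4124/6 = 18.06874
m₂^(3/2) = 5.57556^(1.5) = 13.16534
g_1 = m₃ / m₂^(3/2) = 18.06874 / 13.16534 ≈ 1.3724

1.3724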